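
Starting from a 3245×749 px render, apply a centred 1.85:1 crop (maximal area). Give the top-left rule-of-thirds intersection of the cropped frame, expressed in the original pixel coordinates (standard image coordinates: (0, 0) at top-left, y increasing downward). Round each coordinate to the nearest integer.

(1392, 250)

3245/749 > 1.85/1, so the 1.85:1 crop keeps the full height 749 and trims width to 749 × 1.85/1 = 1385.65 px.
Left offset = (3245 − 1385.65)/2 = 929.67 px; top offset = 0.
Top-left is one-third across and one-third down within the crop:
x = 929.67 + 1 × 1385.65/3 ≈ 1392; y = 0.00 + 1 × 749.00/3 ≈ 250.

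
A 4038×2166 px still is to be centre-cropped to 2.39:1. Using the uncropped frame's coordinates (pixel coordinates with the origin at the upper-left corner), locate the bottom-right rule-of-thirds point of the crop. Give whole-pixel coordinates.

4038/2166 < 2.39/1, so the 2.39:1 crop keeps the full width 4038 and trims height to 4038 × 1/2.39 = 1689.54 px.
Top offset = (2166 − 1689.54)/2 = 238.23 px; left offset = 0.
Bottom-right is two-thirds across and two-thirds down within the crop:
x = 0.00 + 2 × 4038.00/3 ≈ 2692; y = 238.23 + 2 × 1689.54/3 ≈ 1365.

(2692, 1365)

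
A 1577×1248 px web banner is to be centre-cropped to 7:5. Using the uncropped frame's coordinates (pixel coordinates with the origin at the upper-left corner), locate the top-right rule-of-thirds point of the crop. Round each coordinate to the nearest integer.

1577/1248 < 7/5, so the 7:5 crop keeps the full width 1577 and trims height to 1577 × 5/7 = 1126.43 px.
Top offset = (1248 − 1126.43)/2 = 60.79 px; left offset = 0.
Top-right is two-thirds across and one-third down within the crop:
x = 0.00 + 2 × 1577.00/3 ≈ 1051; y = 60.79 + 1 × 1126.43/3 ≈ 436.

x = 1051 px, y = 436 px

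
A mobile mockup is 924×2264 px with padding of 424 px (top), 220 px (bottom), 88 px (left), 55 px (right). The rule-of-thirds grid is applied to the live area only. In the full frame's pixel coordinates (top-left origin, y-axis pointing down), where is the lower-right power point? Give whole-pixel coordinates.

Content width = 924 − 88 − 55 = 781 px; content height = 2264 − 424 − 220 = 1620 px.
Lower-right is two-thirds across and two-thirds down within the live area.
x = 88 + 2 × 781/3 = 88 + 520.67 ≈ 609
y = 424 + 2 × 1620/3 = 424 + 1080.00 ≈ 1504

(609, 1504)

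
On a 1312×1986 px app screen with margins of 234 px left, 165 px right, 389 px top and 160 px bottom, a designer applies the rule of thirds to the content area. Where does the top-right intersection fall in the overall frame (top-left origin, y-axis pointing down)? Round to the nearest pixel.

Content width = 1312 − 234 − 165 = 913 px; content height = 1986 − 389 − 160 = 1437 px.
Top-right is two-thirds across and one-third down within the content area.
x = 234 + 2 × 913/3 = 234 + 608.67 ≈ 843
y = 389 + 1 × 1437/3 = 389 + 479.00 ≈ 868

(843, 868)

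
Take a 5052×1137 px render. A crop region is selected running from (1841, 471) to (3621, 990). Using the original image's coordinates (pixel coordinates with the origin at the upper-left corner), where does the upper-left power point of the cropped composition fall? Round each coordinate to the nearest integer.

(2434, 644)

Crop width = 3621 − 1841 = 1780 px; one third is 593.33 px.
Crop height = 990 − 471 = 519 px; one third is 173.00 px.
The upper-left point is one-third across and one-third down within the crop:
x = 1841 + 1 × 593.33 ≈ 2434; y = 471 + 1 × 173.00 ≈ 644.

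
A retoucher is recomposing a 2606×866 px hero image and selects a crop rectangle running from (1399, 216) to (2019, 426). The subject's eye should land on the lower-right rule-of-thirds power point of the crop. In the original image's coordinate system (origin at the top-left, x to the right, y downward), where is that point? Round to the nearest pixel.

Crop width = 2019 − 1399 = 620 px; one third is 206.67 px.
Crop height = 426 − 216 = 210 px; one third is 70.00 px.
The lower-right point is two-thirds across and two-thirds down within the crop:
x = 1399 + 2 × 206.67 ≈ 1812; y = 216 + 2 × 70.00 ≈ 356.

x = 1812 px, y = 356 px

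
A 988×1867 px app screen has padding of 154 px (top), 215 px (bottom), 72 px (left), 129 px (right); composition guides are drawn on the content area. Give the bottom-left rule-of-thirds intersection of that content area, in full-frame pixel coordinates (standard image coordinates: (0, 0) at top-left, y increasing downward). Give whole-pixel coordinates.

Content width = 988 − 72 − 129 = 787 px; content height = 1867 − 154 − 215 = 1498 px.
Bottom-left is one-third across and two-thirds down within the content area.
x = 72 + 1 × 787/3 = 72 + 262.33 ≈ 334
y = 154 + 2 × 1498/3 = 154 + 998.67 ≈ 1153

x = 334 px, y = 1153 px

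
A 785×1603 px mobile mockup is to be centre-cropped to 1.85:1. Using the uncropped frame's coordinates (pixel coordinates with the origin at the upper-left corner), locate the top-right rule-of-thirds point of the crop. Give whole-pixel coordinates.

x = 523 px, y = 731 px

785/1603 < 1.85/1, so the 1.85:1 crop keeps the full width 785 and trims height to 785 × 1/1.85 = 424.32 px.
Top offset = (1603 − 424.32)/2 = 589.34 px; left offset = 0.
Top-right is two-thirds across and one-third down within the crop:
x = 0.00 + 2 × 785.00/3 ≈ 523; y = 589.34 + 1 × 424.32/3 ≈ 731.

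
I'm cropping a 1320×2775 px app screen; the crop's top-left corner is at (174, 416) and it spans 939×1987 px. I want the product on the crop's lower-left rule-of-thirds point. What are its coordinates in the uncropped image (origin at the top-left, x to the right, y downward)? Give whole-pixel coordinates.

x = 487 px, y = 1741 px

One third of the crop width 939 is 313.00 px.
One third of the crop height 1987 is 662.33 px.
The lower-left point is one-third across and two-thirds down within the crop:
x = 174 + 1 × 313.00 ≈ 487; y = 416 + 2 × 662.33 ≈ 1741.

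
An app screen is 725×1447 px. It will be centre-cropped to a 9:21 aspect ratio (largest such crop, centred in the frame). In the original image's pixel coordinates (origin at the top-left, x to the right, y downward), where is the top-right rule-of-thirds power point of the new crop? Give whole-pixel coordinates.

725/1447 > 9/21, so the 9:21 crop keeps the full height 1447 and trims width to 1447 × 9/21 = 620.14 px.
Left offset = (725 − 620.14)/2 = 52.43 px; top offset = 0.
Top-right is two-thirds across and one-third down within the crop:
x = 52.43 + 2 × 620.14/3 ≈ 466; y = 0.00 + 1 × 1447.00/3 ≈ 482.

x = 466 px, y = 482 px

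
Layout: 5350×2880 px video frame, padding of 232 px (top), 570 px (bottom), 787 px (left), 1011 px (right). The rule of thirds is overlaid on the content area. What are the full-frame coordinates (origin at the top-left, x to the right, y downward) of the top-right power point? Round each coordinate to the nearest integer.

x = 3155 px, y = 925 px

Content width = 5350 − 787 − 1011 = 3552 px; content height = 2880 − 232 − 570 = 2078 px.
Top-right is two-thirds across and one-third down within the content area.
x = 787 + 2 × 3552/3 = 787 + 2368.00 ≈ 3155
y = 232 + 1 × 2078/3 = 232 + 692.67 ≈ 925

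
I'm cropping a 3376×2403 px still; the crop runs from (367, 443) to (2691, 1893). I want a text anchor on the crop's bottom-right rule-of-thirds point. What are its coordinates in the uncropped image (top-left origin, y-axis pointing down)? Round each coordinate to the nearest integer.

Crop width = 2691 − 367 = 2324 px; one third is 774.67 px.
Crop height = 1893 − 443 = 1450 px; one third is 483.33 px.
The bottom-right point is two-thirds across and two-thirds down within the crop:
x = 367 + 2 × 774.67 ≈ 1916; y = 443 + 2 × 483.33 ≈ 1410.

x = 1916 px, y = 1410 px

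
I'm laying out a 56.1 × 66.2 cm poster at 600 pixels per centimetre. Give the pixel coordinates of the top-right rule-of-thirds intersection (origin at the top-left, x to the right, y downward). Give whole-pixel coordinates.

(22440, 13240)

In pixels the canvas is 56.1 × 600 = 33660 wide and 66.2 × 600 = 39720 tall.
The top-right point is two-thirds across and one-third down:
x = 2 × 33660/3 ≈ 22440; y = 1 × 39720/3 ≈ 13240.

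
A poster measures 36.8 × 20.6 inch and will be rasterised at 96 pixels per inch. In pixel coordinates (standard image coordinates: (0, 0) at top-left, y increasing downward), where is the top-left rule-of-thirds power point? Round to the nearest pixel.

(1178, 659)

In pixels the canvas is 36.8 × 96 = 3532.8 wide and 20.6 × 96 = 1977.6 tall.
The top-left point is one-third across and one-third down:
x = 1 × 3532.8/3 ≈ 1178; y = 1 × 1977.6/3 ≈ 659.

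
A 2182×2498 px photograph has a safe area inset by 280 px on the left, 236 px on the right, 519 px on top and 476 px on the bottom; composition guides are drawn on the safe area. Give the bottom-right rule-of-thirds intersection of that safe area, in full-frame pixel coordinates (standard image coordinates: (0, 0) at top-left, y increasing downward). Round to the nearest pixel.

(1391, 1521)

Content width = 2182 − 280 − 236 = 1666 px; content height = 2498 − 519 − 476 = 1503 px.
Bottom-right is two-thirds across and two-thirds down within the safe area.
x = 280 + 2 × 1666/3 = 280 + 1110.67 ≈ 1391
y = 519 + 2 × 1503/3 = 519 + 1002.00 ≈ 1521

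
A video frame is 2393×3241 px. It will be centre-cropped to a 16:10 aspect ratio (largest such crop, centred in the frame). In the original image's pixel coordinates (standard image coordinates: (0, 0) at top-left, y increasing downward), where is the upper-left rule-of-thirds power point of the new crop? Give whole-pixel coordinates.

2393/3241 < 16/10, so the 16:10 crop keeps the full width 2393 and trims height to 2393 × 10/16 = 1495.62 px.
Top offset = (3241 − 1495.62)/2 = 872.69 px; left offset = 0.
Upper-left is one-third across and one-third down within the crop:
x = 0.00 + 1 × 2393.00/3 ≈ 798; y = 872.69 + 1 × 1495.62/3 ≈ 1371.

x = 798 px, y = 1371 px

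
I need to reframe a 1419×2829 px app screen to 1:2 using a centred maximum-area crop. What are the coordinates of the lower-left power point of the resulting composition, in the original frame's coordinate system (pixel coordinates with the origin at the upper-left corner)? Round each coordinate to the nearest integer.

x = 474 px, y = 1886 px

1419/2829 > 1/2, so the 1:2 crop keeps the full height 2829 and trims width to 2829 × 1/2 = 1414.50 px.
Left offset = (1419 − 1414.50)/2 = 2.25 px; top offset = 0.
Lower-left is one-third across and two-thirds down within the crop:
x = 2.25 + 1 × 1414.50/3 ≈ 474; y = 0.00 + 2 × 2829.00/3 ≈ 1886.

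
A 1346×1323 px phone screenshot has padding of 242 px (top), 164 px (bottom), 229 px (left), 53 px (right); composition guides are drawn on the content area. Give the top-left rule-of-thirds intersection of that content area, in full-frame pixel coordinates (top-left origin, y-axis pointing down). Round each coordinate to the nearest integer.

(584, 548)

Content width = 1346 − 229 − 53 = 1064 px; content height = 1323 − 242 − 164 = 917 px.
Top-left is one-third across and one-third down within the content area.
x = 229 + 1 × 1064/3 = 229 + 354.67 ≈ 584
y = 242 + 1 × 917/3 = 242 + 305.67 ≈ 548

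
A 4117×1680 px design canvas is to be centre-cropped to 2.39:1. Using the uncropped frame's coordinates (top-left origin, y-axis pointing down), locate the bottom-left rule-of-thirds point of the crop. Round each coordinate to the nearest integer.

(1389, 1120)

4117/1680 > 2.39/1, so the 2.39:1 crop keeps the full height 1680 and trims width to 1680 × 2.39/1 = 4015.20 px.
Left offset = (4117 − 4015.20)/2 = 50.90 px; top offset = 0.
Bottom-left is one-third across and two-thirds down within the crop:
x = 50.90 + 1 × 4015.20/3 ≈ 1389; y = 0.00 + 2 × 1680.00/3 ≈ 1120.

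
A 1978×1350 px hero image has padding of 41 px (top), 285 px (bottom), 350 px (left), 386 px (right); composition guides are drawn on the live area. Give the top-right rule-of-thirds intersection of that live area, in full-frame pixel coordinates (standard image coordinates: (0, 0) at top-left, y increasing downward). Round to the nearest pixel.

(1178, 382)

Content width = 1978 − 350 − 386 = 1242 px; content height = 1350 − 41 − 285 = 1024 px.
Top-right is two-thirds across and one-third down within the live area.
x = 350 + 2 × 1242/3 = 350 + 828.00 ≈ 1178
y = 41 + 1 × 1024/3 = 41 + 341.33 ≈ 382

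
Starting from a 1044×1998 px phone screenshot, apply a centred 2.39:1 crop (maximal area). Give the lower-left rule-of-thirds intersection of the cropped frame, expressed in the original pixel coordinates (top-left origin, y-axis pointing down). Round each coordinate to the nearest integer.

1044/1998 < 2.39/1, so the 2.39:1 crop keeps the full width 1044 and trims height to 1044 × 1/2.39 = 436.82 px.
Top offset = (1998 − 436.82)/2 = 780.59 px; left offset = 0.
Lower-left is one-third across and two-thirds down within the crop:
x = 0.00 + 1 × 1044.00/3 ≈ 348; y = 780.59 + 2 × 436.82/3 ≈ 1072.

(348, 1072)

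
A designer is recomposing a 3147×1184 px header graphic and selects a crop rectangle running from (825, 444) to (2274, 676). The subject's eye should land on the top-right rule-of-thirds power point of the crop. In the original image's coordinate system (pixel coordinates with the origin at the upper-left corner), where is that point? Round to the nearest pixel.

Crop width = 2274 − 825 = 1449 px; one third is 483.00 px.
Crop height = 676 − 444 = 232 px; one third is 77.33 px.
The top-right point is two-thirds across and one-third down within the crop:
x = 825 + 2 × 483.00 ≈ 1791; y = 444 + 1 × 77.33 ≈ 521.

x = 1791 px, y = 521 px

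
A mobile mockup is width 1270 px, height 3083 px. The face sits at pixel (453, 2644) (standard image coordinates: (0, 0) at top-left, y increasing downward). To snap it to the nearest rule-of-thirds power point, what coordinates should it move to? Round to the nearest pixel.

Third lines: x ∈ {423, 847}, y ∈ {1028, 2055}.
453 is closer to x = 423; 2644 is closer to y = 2055.
So the nearest intersection is the lower-left power point.

(423, 2055)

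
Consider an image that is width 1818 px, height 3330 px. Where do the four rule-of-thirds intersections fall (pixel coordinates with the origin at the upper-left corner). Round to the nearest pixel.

One third of 1818 is 606; one third of 3330 is 1110.
Vertical third lines at x = 606 and x = 1212; horizontal third lines at y = 1110 and y = 2220.

(606, 1110), (1212, 1110), (606, 2220), (1212, 2220)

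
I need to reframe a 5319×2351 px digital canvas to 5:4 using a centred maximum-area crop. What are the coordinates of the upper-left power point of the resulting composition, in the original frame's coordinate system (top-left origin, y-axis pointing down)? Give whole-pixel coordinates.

(2170, 784)

5319/2351 > 5/4, so the 5:4 crop keeps the full height 2351 and trims width to 2351 × 5/4 = 2938.75 px.
Left offset = (5319 − 2938.75)/2 = 1190.12 px; top offset = 0.
Upper-left is one-third across and one-third down within the crop:
x = 1190.12 + 1 × 2938.75/3 ≈ 2170; y = 0.00 + 1 × 2351.00/3 ≈ 784.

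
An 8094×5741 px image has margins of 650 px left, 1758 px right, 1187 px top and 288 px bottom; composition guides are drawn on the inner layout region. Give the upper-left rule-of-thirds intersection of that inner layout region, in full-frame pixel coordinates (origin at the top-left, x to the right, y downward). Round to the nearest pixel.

Content width = 8094 − 650 − 1758 = 5686 px; content height = 5741 − 1187 − 288 = 4266 px.
Upper-left is one-third across and one-third down within the inner layout region.
x = 650 + 1 × 5686/3 = 650 + 1895.33 ≈ 2545
y = 1187 + 1 × 4266/3 = 1187 + 1422.00 ≈ 2609

(2545, 2609)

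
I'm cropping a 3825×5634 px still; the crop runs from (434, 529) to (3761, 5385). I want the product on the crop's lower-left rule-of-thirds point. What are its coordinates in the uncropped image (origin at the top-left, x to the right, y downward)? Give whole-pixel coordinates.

x = 1543 px, y = 3766 px

Crop width = 3761 − 434 = 3327 px; one third is 1109.00 px.
Crop height = 5385 − 529 = 4856 px; one third is 1618.67 px.
The lower-left point is one-third across and two-thirds down within the crop:
x = 434 + 1 × 1109.00 ≈ 1543; y = 529 + 2 × 1618.67 ≈ 3766.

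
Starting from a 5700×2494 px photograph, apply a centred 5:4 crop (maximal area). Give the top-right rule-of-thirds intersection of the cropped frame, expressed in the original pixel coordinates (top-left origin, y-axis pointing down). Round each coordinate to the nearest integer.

(3370, 831)

5700/2494 > 5/4, so the 5:4 crop keeps the full height 2494 and trims width to 2494 × 5/4 = 3117.50 px.
Left offset = (5700 − 3117.50)/2 = 1291.25 px; top offset = 0.
Top-right is two-thirds across and one-third down within the crop:
x = 1291.25 + 2 × 3117.50/3 ≈ 3370; y = 0.00 + 1 × 2494.00/3 ≈ 831.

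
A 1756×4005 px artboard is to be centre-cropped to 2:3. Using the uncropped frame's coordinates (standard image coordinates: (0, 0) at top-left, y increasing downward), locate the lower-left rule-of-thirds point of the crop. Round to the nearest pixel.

(585, 2442)

1756/4005 < 2/3, so the 2:3 crop keeps the full width 1756 and trims height to 1756 × 3/2 = 2634.00 px.
Top offset = (4005 − 2634.00)/2 = 685.50 px; left offset = 0.
Lower-left is one-third across and two-thirds down within the crop:
x = 0.00 + 1 × 1756.00/3 ≈ 585; y = 685.50 + 2 × 2634.00/3 ≈ 2442.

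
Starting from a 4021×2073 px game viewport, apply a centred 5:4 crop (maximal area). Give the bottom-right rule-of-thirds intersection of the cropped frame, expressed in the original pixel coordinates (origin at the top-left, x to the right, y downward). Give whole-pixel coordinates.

(2442, 1382)

4021/2073 > 5/4, so the 5:4 crop keeps the full height 2073 and trims width to 2073 × 5/4 = 2591.25 px.
Left offset = (4021 − 2591.25)/2 = 714.88 px; top offset = 0.
Bottom-right is two-thirds across and two-thirds down within the crop:
x = 714.88 + 2 × 2591.25/3 ≈ 2442; y = 0.00 + 2 × 2073.00/3 ≈ 1382.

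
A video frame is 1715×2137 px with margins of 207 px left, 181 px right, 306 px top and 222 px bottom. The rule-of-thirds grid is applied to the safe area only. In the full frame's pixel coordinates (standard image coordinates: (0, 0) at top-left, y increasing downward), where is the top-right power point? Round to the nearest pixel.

x = 1092 px, y = 842 px

Content width = 1715 − 207 − 181 = 1327 px; content height = 2137 − 306 − 222 = 1609 px.
Top-right is two-thirds across and one-third down within the safe area.
x = 207 + 2 × 1327/3 = 207 + 884.67 ≈ 1092
y = 306 + 1 × 1609/3 = 306 + 536.33 ≈ 842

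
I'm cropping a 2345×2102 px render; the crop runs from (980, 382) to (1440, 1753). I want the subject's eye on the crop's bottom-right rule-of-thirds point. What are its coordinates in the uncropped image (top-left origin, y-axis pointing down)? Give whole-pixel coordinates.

Crop width = 1440 − 980 = 460 px; one third is 153.33 px.
Crop height = 1753 − 382 = 1371 px; one third is 457.00 px.
The bottom-right point is two-thirds across and two-thirds down within the crop:
x = 980 + 2 × 153.33 ≈ 1287; y = 382 + 2 × 457.00 ≈ 1296.

x = 1287 px, y = 1296 px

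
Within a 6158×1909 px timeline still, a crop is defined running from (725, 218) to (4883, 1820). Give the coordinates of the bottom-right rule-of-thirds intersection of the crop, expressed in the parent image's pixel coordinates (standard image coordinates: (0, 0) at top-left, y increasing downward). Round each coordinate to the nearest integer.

Crop width = 4883 − 725 = 4158 px; one third is 1386.00 px.
Crop height = 1820 − 218 = 1602 px; one third is 534.00 px.
The bottom-right point is two-thirds across and two-thirds down within the crop:
x = 725 + 2 × 1386.00 ≈ 3497; y = 218 + 2 × 534.00 ≈ 1286.

x = 3497 px, y = 1286 px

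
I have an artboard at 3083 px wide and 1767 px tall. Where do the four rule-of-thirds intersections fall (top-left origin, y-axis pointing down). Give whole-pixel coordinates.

One third of 3083 is 1027.67; one third of 1767 is 589.
Vertical third lines at x = 1028 and x = 2055; horizontal third lines at y = 589 and y = 1178.

(1028, 589), (2055, 589), (1028, 1178), (2055, 1178)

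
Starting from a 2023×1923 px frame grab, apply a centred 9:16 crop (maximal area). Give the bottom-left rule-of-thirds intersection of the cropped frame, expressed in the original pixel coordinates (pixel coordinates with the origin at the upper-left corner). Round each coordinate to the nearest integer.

x = 831 px, y = 1282 px

2023/1923 > 9/16, so the 9:16 crop keeps the full height 1923 and trims width to 1923 × 9/16 = 1081.69 px.
Left offset = (2023 − 1081.69)/2 = 470.66 px; top offset = 0.
Bottom-left is one-third across and two-thirds down within the crop:
x = 470.66 + 1 × 1081.69/3 ≈ 831; y = 0.00 + 2 × 1923.00/3 ≈ 1282.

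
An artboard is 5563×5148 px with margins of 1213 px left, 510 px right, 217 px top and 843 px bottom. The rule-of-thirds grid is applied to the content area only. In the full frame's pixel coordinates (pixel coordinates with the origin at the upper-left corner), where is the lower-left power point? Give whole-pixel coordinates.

x = 2493 px, y = 2942 px

Content width = 5563 − 1213 − 510 = 3840 px; content height = 5148 − 217 − 843 = 4088 px.
Lower-left is one-third across and two-thirds down within the content area.
x = 1213 + 1 × 3840/3 = 1213 + 1280.00 ≈ 2493
y = 217 + 2 × 4088/3 = 217 + 2725.33 ≈ 2942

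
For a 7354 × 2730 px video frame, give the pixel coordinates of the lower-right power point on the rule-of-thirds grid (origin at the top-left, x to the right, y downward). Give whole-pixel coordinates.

(4903, 1820)

The lower-right point sits two-thirds of the way across and two-thirds of the way down.
x = 2 × 7354/3 ≈ 4903; y = 2 × 2730/3 ≈ 1820.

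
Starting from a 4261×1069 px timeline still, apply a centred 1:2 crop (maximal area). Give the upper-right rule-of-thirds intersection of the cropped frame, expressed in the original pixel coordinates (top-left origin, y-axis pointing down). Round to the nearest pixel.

4261/1069 > 1/2, so the 1:2 crop keeps the full height 1069 and trims width to 1069 × 1/2 = 534.50 px.
Left offset = (4261 − 534.50)/2 = 1863.25 px; top offset = 0.
Upper-right is two-thirds across and one-third down within the crop:
x = 1863.25 + 2 × 534.50/3 ≈ 2220; y = 0.00 + 1 × 1069.00/3 ≈ 356.

(2220, 356)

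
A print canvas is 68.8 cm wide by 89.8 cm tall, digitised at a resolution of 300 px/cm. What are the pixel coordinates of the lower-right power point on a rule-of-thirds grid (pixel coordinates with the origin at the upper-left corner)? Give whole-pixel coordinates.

In pixels the canvas is 68.8 × 300 = 20640 wide and 89.8 × 300 = 26940 tall.
The lower-right point is two-thirds across and two-thirds down:
x = 2 × 20640/3 ≈ 13760; y = 2 × 26940/3 ≈ 17960.

(13760, 17960)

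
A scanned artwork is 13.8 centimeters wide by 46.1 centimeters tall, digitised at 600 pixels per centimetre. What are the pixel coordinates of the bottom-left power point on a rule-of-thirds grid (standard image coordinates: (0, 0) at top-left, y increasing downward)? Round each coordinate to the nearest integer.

In pixels the canvas is 13.8 × 600 = 8280 wide and 46.1 × 600 = 27660 tall.
The bottom-left point is one-third across and two-thirds down:
x = 1 × 8280/3 ≈ 2760; y = 2 × 27660/3 ≈ 18440.

x = 2760 px, y = 18440 px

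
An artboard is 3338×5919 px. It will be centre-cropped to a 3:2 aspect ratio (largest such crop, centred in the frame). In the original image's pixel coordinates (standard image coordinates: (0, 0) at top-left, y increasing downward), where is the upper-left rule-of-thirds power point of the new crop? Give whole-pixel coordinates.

3338/5919 < 3/2, so the 3:2 crop keeps the full width 3338 and trims height to 3338 × 2/3 = 2225.33 px.
Top offset = (5919 − 2225.33)/2 = 1846.83 px; left offset = 0.
Upper-left is one-third across and one-third down within the crop:
x = 0.00 + 1 × 3338.00/3 ≈ 1113; y = 1846.83 + 1 × 2225.33/3 ≈ 2589.

x = 1113 px, y = 2589 px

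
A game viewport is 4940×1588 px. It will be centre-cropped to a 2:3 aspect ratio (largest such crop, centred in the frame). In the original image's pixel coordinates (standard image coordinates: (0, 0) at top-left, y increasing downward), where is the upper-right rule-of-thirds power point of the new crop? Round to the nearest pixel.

(2646, 529)

4940/1588 > 2/3, so the 2:3 crop keeps the full height 1588 and trims width to 1588 × 2/3 = 1058.67 px.
Left offset = (4940 − 1058.67)/2 = 1940.67 px; top offset = 0.
Upper-right is two-thirds across and one-third down within the crop:
x = 1940.67 + 2 × 1058.67/3 ≈ 2646; y = 0.00 + 1 × 1588.00/3 ≈ 529.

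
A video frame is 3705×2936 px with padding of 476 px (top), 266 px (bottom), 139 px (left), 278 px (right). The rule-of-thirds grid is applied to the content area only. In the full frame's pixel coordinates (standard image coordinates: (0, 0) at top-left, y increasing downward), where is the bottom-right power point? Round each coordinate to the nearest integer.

Content width = 3705 − 139 − 278 = 3288 px; content height = 2936 − 476 − 266 = 2194 px.
Bottom-right is two-thirds across and two-thirds down within the content area.
x = 139 + 2 × 3288/3 = 139 + 2192.00 ≈ 2331
y = 476 + 2 × 2194/3 = 476 + 1462.67 ≈ 1939

(2331, 1939)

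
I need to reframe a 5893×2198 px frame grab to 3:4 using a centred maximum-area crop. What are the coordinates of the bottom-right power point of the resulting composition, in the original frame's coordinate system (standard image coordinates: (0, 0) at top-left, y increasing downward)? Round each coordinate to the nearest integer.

x = 3221 px, y = 1465 px

5893/2198 > 3/4, so the 3:4 crop keeps the full height 2198 and trims width to 2198 × 3/4 = 1648.50 px.
Left offset = (5893 − 1648.50)/2 = 2122.25 px; top offset = 0.
Bottom-right is two-thirds across and two-thirds down within the crop:
x = 2122.25 + 2 × 1648.50/3 ≈ 3221; y = 0.00 + 2 × 2198.00/3 ≈ 1465.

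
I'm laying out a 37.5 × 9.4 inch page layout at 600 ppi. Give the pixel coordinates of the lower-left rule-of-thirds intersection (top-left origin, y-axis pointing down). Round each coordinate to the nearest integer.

(7500, 3760)

In pixels the canvas is 37.5 × 600 = 22500 wide and 9.4 × 600 = 5640 tall.
The lower-left point is one-third across and two-thirds down:
x = 1 × 22500/3 ≈ 7500; y = 2 × 5640/3 ≈ 3760.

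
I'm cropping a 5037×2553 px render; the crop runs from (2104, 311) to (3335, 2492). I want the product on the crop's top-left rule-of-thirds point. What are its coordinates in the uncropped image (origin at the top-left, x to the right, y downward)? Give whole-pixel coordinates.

Crop width = 3335 − 2104 = 1231 px; one third is 410.33 px.
Crop height = 2492 − 311 = 2181 px; one third is 727.00 px.
The top-left point is one-third across and one-third down within the crop:
x = 2104 + 1 × 410.33 ≈ 2514; y = 311 + 1 × 727.00 ≈ 1038.

x = 2514 px, y = 1038 px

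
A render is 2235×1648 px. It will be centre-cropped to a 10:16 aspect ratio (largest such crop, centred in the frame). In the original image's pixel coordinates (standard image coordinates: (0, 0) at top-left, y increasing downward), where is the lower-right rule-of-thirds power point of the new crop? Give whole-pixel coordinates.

(1289, 1099)

2235/1648 > 10/16, so the 10:16 crop keeps the full height 1648 and trims width to 1648 × 10/16 = 1030.00 px.
Left offset = (2235 − 1030.00)/2 = 602.50 px; top offset = 0.
Lower-right is two-thirds across and two-thirds down within the crop:
x = 602.50 + 2 × 1030.00/3 ≈ 1289; y = 0.00 + 2 × 1648.00/3 ≈ 1099.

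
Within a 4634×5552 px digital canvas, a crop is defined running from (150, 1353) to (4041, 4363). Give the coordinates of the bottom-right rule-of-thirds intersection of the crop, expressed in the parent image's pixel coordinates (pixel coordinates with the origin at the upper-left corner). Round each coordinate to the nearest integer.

(2744, 3360)

Crop width = 4041 − 150 = 3891 px; one third is 1297.00 px.
Crop height = 4363 − 1353 = 3010 px; one third is 1003.33 px.
The bottom-right point is two-thirds across and two-thirds down within the crop:
x = 150 + 2 × 1297.00 ≈ 2744; y = 1353 + 2 × 1003.33 ≈ 3360.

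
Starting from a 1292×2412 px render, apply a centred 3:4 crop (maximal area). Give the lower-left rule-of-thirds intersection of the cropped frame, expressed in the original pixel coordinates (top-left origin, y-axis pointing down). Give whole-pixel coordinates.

1292/2412 < 3/4, so the 3:4 crop keeps the full width 1292 and trims height to 1292 × 4/3 = 1722.67 px.
Top offset = (2412 − 1722.67)/2 = 344.67 px; left offset = 0.
Lower-left is one-third across and two-thirds down within the crop:
x = 0.00 + 1 × 1292.00/3 ≈ 431; y = 344.67 + 2 × 1722.67/3 ≈ 1493.

x = 431 px, y = 1493 px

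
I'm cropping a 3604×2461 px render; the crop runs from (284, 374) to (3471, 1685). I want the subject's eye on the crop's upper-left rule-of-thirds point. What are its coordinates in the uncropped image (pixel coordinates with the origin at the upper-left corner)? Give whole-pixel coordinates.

Crop width = 3471 − 284 = 3187 px; one third is 1062.33 px.
Crop height = 1685 − 374 = 1311 px; one third is 437.00 px.
The upper-left point is one-third across and one-third down within the crop:
x = 284 + 1 × 1062.33 ≈ 1346; y = 374 + 1 × 437.00 ≈ 811.

x = 1346 px, y = 811 px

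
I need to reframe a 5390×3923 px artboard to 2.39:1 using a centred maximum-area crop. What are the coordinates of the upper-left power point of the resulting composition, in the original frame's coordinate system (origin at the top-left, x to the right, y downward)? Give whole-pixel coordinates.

5390/3923 < 2.39/1, so the 2.39:1 crop keeps the full width 5390 and trims height to 5390 × 1/2.39 = 2255.23 px.
Top offset = (3923 − 2255.23)/2 = 833.88 px; left offset = 0.
Upper-left is one-third across and one-third down within the crop:
x = 0.00 + 1 × 5390.00/3 ≈ 1797; y = 833.88 + 1 × 2255.23/3 ≈ 1586.

x = 1797 px, y = 1586 px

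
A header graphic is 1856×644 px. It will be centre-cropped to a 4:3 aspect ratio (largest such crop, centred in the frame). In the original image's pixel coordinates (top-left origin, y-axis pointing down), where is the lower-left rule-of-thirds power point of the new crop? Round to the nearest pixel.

x = 785 px, y = 429 px

1856/644 > 4/3, so the 4:3 crop keeps the full height 644 and trims width to 644 × 4/3 = 858.67 px.
Left offset = (1856 − 858.67)/2 = 498.67 px; top offset = 0.
Lower-left is one-third across and two-thirds down within the crop:
x = 498.67 + 1 × 858.67/3 ≈ 785; y = 0.00 + 2 × 644.00/3 ≈ 429.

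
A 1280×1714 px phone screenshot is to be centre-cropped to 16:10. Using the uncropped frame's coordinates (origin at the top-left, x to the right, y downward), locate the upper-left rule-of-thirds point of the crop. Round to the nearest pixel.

1280/1714 < 16/10, so the 16:10 crop keeps the full width 1280 and trims height to 1280 × 10/16 = 800.00 px.
Top offset = (1714 − 800.00)/2 = 457.00 px; left offset = 0.
Upper-left is one-third across and one-third down within the crop:
x = 0.00 + 1 × 1280.00/3 ≈ 427; y = 457.00 + 1 × 800.00/3 ≈ 724.

x = 427 px, y = 724 px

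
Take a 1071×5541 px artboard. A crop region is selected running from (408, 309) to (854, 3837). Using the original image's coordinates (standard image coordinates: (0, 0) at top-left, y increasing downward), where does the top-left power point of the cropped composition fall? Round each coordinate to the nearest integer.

x = 557 px, y = 1485 px

Crop width = 854 − 408 = 446 px; one third is 148.67 px.
Crop height = 3837 − 309 = 3528 px; one third is 1176.00 px.
The top-left point is one-third across and one-third down within the crop:
x = 408 + 1 × 148.67 ≈ 557; y = 309 + 1 × 1176.00 ≈ 1485.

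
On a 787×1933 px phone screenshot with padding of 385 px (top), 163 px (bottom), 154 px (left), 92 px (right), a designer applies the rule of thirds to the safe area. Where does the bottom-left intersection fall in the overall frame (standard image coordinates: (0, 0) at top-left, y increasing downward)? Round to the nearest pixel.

Content width = 787 − 154 − 92 = 541 px; content height = 1933 − 385 − 163 = 1385 px.
Bottom-left is one-third across and two-thirds down within the safe area.
x = 154 + 1 × 541/3 = 154 + 180.33 ≈ 334
y = 385 + 2 × 1385/3 = 385 + 923.33 ≈ 1308

(334, 1308)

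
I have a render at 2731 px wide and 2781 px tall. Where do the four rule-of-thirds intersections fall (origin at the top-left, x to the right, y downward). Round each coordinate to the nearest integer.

(910, 927), (1821, 927), (910, 1854), (1821, 1854)

One third of 2731 is 910.33; one third of 2781 is 927.
Vertical third lines at x = 910 and x = 1821; horizontal third lines at y = 927 and y = 1854.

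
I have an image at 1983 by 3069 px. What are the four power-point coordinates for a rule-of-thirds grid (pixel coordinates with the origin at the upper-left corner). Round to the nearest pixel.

One third of 1983 is 661; one third of 3069 is 1023.
Vertical third lines at x = 661 and x = 1322; horizontal third lines at y = 1023 and y = 2046.

(661, 1023), (1322, 1023), (661, 2046), (1322, 2046)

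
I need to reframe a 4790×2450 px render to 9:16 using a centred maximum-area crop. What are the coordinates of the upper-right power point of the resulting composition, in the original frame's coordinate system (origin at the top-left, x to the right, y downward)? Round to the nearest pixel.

4790/2450 > 9/16, so the 9:16 crop keeps the full height 2450 and trims width to 2450 × 9/16 = 1378.12 px.
Left offset = (4790 − 1378.12)/2 = 1705.94 px; top offset = 0.
Upper-right is two-thirds across and one-third down within the crop:
x = 1705.94 + 2 × 1378.12/3 ≈ 2625; y = 0.00 + 1 × 2450.00/3 ≈ 817.

(2625, 817)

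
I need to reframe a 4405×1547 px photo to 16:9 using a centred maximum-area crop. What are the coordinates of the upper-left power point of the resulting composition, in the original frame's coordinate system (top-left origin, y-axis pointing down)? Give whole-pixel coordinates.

4405/1547 > 16/9, so the 16:9 crop keeps the full height 1547 and trims width to 1547 × 16/9 = 2750.22 px.
Left offset = (4405 − 2750.22)/2 = 827.39 px; top offset = 0.
Upper-left is one-third across and one-third down within the crop:
x = 827.39 + 1 × 2750.22/3 ≈ 1744; y = 0.00 + 1 × 1547.00/3 ≈ 516.

x = 1744 px, y = 516 px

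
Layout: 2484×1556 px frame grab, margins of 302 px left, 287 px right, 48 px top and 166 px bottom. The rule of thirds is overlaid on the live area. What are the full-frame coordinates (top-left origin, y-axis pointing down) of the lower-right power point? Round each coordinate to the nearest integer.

Content width = 2484 − 302 − 287 = 1895 px; content height = 1556 − 48 − 166 = 1342 px.
Lower-right is two-thirds across and two-thirds down within the live area.
x = 302 + 2 × 1895/3 = 302 + 1263.33 ≈ 1565
y = 48 + 2 × 1342/3 = 48 + 894.67 ≈ 943

(1565, 943)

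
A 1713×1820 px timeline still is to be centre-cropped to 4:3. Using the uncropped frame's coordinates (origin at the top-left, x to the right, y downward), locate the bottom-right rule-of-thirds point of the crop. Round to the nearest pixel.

1713/1820 < 4/3, so the 4:3 crop keeps the full width 1713 and trims height to 1713 × 3/4 = 1284.75 px.
Top offset = (1820 − 1284.75)/2 = 267.62 px; left offset = 0.
Bottom-right is two-thirds across and two-thirds down within the crop:
x = 0.00 + 2 × 1713.00/3 ≈ 1142; y = 267.62 + 2 × 1284.75/3 ≈ 1124.

x = 1142 px, y = 1124 px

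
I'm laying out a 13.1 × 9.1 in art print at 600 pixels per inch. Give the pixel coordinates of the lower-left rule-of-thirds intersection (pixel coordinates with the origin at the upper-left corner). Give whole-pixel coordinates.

In pixels the canvas is 13.1 × 600 = 7860 wide and 9.1 × 600 = 5460 tall.
The lower-left point is one-third across and two-thirds down:
x = 1 × 7860/3 ≈ 2620; y = 2 × 5460/3 ≈ 3640.

(2620, 3640)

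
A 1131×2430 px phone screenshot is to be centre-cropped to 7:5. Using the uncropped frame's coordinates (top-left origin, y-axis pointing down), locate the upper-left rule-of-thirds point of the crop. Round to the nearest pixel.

1131/2430 < 7/5, so the 7:5 crop keeps the full width 1131 and trims height to 1131 × 5/7 = 807.86 px.
Top offset = (2430 − 807.86)/2 = 811.07 px; left offset = 0.
Upper-left is one-third across and one-third down within the crop:
x = 0.00 + 1 × 1131.00/3 ≈ 377; y = 811.07 + 1 × 807.86/3 ≈ 1080.

(377, 1080)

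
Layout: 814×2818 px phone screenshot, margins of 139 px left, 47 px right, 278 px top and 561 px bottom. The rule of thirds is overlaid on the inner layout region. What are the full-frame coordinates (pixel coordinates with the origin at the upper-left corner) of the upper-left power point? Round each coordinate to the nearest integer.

(348, 938)

Content width = 814 − 139 − 47 = 628 px; content height = 2818 − 278 − 561 = 1979 px.
Upper-left is one-third across and one-third down within the inner layout region.
x = 139 + 1 × 628/3 = 139 + 209.33 ≈ 348
y = 278 + 1 × 1979/3 = 278 + 659.67 ≈ 938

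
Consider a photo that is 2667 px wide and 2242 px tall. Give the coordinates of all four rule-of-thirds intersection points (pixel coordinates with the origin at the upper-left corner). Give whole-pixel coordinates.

One third of 2667 is 889; one third of 2242 is 747.33.
Vertical third lines at x = 889 and x = 1778; horizontal third lines at y = 747 and y = 1495.

(889, 747), (1778, 747), (889, 1495), (1778, 1495)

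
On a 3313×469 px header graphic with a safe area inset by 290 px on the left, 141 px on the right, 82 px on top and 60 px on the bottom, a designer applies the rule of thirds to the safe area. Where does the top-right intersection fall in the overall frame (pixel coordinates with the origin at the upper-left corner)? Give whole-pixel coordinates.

x = 2211 px, y = 191 px

Content width = 3313 − 290 − 141 = 2882 px; content height = 469 − 82 − 60 = 327 px.
Top-right is two-thirds across and one-third down within the safe area.
x = 290 + 2 × 2882/3 = 290 + 1921.33 ≈ 2211
y = 82 + 1 × 327/3 = 82 + 109.00 ≈ 191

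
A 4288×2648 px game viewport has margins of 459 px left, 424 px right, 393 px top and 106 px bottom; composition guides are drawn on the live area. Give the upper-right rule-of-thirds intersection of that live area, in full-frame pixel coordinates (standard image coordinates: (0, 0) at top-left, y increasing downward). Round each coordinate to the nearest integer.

(2729, 1109)

Content width = 4288 − 459 − 424 = 3405 px; content height = 2648 − 393 − 106 = 2149 px.
Upper-right is two-thirds across and one-third down within the live area.
x = 459 + 2 × 3405/3 = 459 + 2270.00 ≈ 2729
y = 393 + 1 × 2149/3 = 393 + 716.33 ≈ 1109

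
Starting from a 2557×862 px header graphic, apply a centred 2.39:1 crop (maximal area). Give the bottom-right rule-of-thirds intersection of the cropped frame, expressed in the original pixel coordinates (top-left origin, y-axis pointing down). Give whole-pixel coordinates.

(1622, 575)

2557/862 > 2.39/1, so the 2.39:1 crop keeps the full height 862 and trims width to 862 × 2.39/1 = 2060.18 px.
Left offset = (2557 − 2060.18)/2 = 248.41 px; top offset = 0.
Bottom-right is two-thirds across and two-thirds down within the crop:
x = 248.41 + 2 × 2060.18/3 ≈ 1622; y = 0.00 + 2 × 862.00/3 ≈ 575.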